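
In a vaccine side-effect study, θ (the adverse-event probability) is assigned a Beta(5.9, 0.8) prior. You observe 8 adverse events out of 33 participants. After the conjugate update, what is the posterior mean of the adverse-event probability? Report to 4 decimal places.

0.3501

The Beta prior is conjugate to a Binomial/Bernoulli likelihood; the update adds successes to α and failures to β.
Posterior: Beta(α+k, β+n−k) = Beta(5.9+8, 0.8+25) = Beta(13.9, 25.8).
Posterior mean = α/(α+β) = 13.9/39.7 = 0.3501.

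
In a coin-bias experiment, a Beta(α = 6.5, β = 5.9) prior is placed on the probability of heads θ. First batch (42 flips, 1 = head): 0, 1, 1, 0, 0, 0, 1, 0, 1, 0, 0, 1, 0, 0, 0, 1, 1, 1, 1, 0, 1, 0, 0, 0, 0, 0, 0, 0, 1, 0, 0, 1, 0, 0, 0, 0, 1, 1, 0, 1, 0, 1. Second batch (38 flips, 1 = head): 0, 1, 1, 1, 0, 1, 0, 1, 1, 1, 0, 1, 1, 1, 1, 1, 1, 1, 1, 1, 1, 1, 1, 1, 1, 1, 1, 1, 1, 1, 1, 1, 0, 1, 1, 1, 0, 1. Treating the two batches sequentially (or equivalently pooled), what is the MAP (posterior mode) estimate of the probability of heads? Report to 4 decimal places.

0.5918

The Beta prior is conjugate to a Binomial/Bernoulli likelihood; the update adds successes to α and failures to β.
After batch 1: Beta(6.5+16, 5.9+26) = Beta(22.5, 31.9).
After batch 2: Beta(22.5+32, 31.9+6) = Beta(54.5, 37.9).
Mode of Beta(a,b) for a,b>1 is (a−1)/(a+b−2) = 53.5/90.4 = 0.5918.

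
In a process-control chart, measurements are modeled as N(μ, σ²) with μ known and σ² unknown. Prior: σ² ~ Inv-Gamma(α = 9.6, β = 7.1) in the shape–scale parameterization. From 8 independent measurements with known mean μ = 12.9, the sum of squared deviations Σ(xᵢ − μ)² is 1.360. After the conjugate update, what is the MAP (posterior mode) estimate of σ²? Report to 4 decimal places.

0.5329

With known mean μ and an Inverse-Gamma(α, β) prior on σ², the Normal likelihood is conjugate: posterior is Inv-Gamma(α + n/2, β + Σ(xᵢ−μ)²/2).
Posterior: Inv-Gamma(9.6 + 8/2, 7.1 + 1.360/2) = Inv-Gamma(13.60, 7.7800).
Mode = β/(α+1) = 7.7800/14.60 = 0.5329.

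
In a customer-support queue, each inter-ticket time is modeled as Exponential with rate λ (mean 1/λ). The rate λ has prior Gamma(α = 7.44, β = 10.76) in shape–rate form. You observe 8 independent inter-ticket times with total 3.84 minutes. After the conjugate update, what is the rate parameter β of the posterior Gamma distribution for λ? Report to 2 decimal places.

With a Gamma(shape α, rate β) prior on the exponential rate λ, the posterior after n observations with total T = Σxᵢ is Gamma(α+n, β+T).
Posterior: Gamma(7.44+8, 10.76+3.84) = Gamma(15.44, 14.60).
Posterior β = 14.60.

14.60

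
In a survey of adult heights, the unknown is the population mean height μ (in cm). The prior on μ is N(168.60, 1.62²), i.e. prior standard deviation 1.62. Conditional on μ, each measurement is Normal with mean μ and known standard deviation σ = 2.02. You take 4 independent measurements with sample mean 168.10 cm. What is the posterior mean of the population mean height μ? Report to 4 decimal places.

168.2400

For Normal data with known variance σ², a Normal(μ₀, σ₀²) prior on μ is conjugate. Posterior precision = 1/σ₀² + n/σ²; posterior mean is the precision-weighted average of μ₀ and x̄.
n·x̄ = 4·168.10 = 672.4.
σ₀² = 1.62² = 2.6244, σ² = 2.02² = 4.0804; σ² + n·σ₀² = 4.0804 + 4·2.6244 = 14.578.
Posterior mean = (μ₀/σ₀² + n·x̄/σ²)/(1/σ₀² + n/σ²) = (σ²·μ₀ + σ₀²·n·x̄)/(σ² + n·σ₀²) = (4.0804·168.60 + 2.6244·672.4)/14.578 = 2452.602/14.578 = 168.2400.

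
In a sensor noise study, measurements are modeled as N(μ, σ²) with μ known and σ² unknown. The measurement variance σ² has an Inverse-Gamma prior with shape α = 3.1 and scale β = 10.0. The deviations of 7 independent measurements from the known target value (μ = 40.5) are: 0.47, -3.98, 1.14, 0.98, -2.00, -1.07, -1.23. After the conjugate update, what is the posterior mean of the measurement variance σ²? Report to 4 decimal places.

4.0160

With known mean μ and an Inverse-Gamma(α, β) prior on σ², the Normal likelihood is conjugate: posterior is Inv-Gamma(α + n/2, β + Σ(xᵢ−μ)²/2).
Σ(xᵢ−μ)² = (0.47)² + (-3.98)² + (1.14)² + (0.98)² + (-2.00)² + (-1.07)² + (-1.23)² = 24.9791.
Posterior: Inv-Gamma(3.1 + 7/2, 10.0 + 24.9791/2) = Inv-Gamma(6.60, 22.48955).
E[σ²|data] = β/(α−1) = 22.48955/5.60 = 4.0160.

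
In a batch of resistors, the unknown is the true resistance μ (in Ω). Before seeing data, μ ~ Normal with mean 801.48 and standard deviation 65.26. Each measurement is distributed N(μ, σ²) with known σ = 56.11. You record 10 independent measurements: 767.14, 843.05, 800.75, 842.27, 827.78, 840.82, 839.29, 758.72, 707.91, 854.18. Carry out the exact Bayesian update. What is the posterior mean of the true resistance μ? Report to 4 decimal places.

For Normal data with known variance σ², a Normal(μ₀, σ₀²) prior on μ is conjugate. Posterior precision = 1/σ₀² + n/σ²; posterior mean is the precision-weighted average of μ₀ and x̄.
Σxᵢ = 767.14 + 843.05 + 800.75 + 842.27 + 827.78 + 840.82 + 839.29 + 758.72 + 707.91 + 854.18 = 8081.91, so n·x̄ = 8081.91.
σ₀² = 65.26² = 4258.8676, σ² = 56.11² = 3148.3321; σ² + n·σ₀² = 3148.3321 + 10·4258.8676 = 45737.0081.
Posterior mean = (μ₀/σ₀² + n·x̄/σ²)/(1/σ₀² + n/σ²) = (σ²·μ₀ + σ₀²·n·x̄)/(σ² + n·σ₀²) = (3148.3321·801.48 + 4258.8676·8081.91)/45737.0081 = 36943109.856624/45737.0081 = 807.7290.

807.7290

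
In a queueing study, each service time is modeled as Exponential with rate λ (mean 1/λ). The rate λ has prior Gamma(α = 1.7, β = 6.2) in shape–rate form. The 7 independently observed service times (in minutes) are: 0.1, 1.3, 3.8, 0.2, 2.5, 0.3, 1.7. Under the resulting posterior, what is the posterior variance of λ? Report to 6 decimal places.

With a Gamma(shape α, rate β) prior on the exponential rate λ, the posterior after n observations with total T = Σxᵢ is Gamma(α+n, β+T).
Sum of observations T = 9.9 minutes; n = 7.
Posterior: Gamma(1.7+7, 6.2+9.9) = Gamma(8.7, 16.1).
Var = α/β² = 0.033564.

0.033564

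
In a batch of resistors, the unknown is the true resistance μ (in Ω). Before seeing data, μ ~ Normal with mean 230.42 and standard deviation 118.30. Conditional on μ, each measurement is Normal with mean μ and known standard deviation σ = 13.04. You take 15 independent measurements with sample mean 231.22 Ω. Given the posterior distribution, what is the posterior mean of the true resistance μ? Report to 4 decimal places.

For Normal data with known variance σ², a Normal(μ₀, σ₀²) prior on μ is conjugate. Posterior precision = 1/σ₀² + n/σ²; posterior mean is the precision-weighted average of μ₀ and x̄.
n·x̄ = 15·231.22 = 3468.3.
σ₀² = 118.30² = 13994.89, σ² = 13.04² = 170.0416; σ² + n·σ₀² = 170.0416 + 15·13994.89 = 210093.3916.
Posterior mean = (μ₀/σ₀² + n·x̄/σ²)/(1/σ₀² + n/σ²) = (σ²·μ₀ + σ₀²·n·x̄)/(σ² + n·σ₀²) = (170.0416·230.42 + 13994.89·3468.3)/210093.3916 = 48577657.972472/210093.3916 = 231.2194.

231.2194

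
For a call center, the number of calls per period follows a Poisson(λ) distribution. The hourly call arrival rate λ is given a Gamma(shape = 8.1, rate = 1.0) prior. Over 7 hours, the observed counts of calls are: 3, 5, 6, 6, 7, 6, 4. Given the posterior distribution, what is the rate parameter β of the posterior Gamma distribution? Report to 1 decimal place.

With a Gamma(shape α, rate β) prior, the Poisson likelihood is conjugate: the posterior is Gamma(α + ΣXᵢ, β + n).
Sum of counts S = 37 over n = 7 hours.
Posterior: Gamma(α+S, β+n) = Gamma(8.1+37, 1.0+7) = Gamma(45.1, 8.0).
Posterior β = 8.0.

8.0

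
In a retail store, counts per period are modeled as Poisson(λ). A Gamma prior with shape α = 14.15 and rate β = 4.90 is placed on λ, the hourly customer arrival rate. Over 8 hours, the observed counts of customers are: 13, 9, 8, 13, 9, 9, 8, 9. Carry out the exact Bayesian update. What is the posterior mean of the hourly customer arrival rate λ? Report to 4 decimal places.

With a Gamma(shape α, rate β) prior, the Poisson likelihood is conjugate: the posterior is Gamma(α + ΣXᵢ, β + n).
Sum of counts S = 78 over n = 8 hours.
Posterior: Gamma(α+S, β+n) = Gamma(14.15+78, 4.90+8) = Gamma(92.15, 12.90).
Posterior mean = α/β = 92.15/12.90 = 7.1434.

7.1434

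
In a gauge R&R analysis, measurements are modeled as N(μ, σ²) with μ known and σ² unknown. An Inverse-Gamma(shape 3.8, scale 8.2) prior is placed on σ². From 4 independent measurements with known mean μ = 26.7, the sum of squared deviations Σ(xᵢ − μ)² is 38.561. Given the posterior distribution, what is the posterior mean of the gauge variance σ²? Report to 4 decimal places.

With known mean μ and an Inverse-Gamma(α, β) prior on σ², the Normal likelihood is conjugate: posterior is Inv-Gamma(α + n/2, β + Σ(xᵢ−μ)²/2).
Posterior: Inv-Gamma(3.8 + 4/2, 8.2 + 38.561/2) = Inv-Gamma(5.80, 27.4805).
E[σ²|data] = β/(α−1) = 27.4805/4.80 = 5.7251.

5.7251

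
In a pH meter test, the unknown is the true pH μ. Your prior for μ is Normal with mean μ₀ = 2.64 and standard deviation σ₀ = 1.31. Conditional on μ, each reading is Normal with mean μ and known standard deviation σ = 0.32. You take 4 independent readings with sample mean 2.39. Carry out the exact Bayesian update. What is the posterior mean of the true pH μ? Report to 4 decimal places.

For Normal data with known variance σ², a Normal(μ₀, σ₀²) prior on μ is conjugate. Posterior precision = 1/σ₀² + n/σ²; posterior mean is the precision-weighted average of μ₀ and x̄.
n·x̄ = 4·2.39 = 9.56.
σ₀² = 1.31² = 1.7161, σ² = 0.32² = 0.1024; σ² + n·σ₀² = 0.1024 + 4·1.7161 = 6.9668.
Posterior mean = (μ₀/σ₀² + n·x̄/σ²)/(1/σ₀² + n/σ²) = (σ²·μ₀ + σ₀²·n·x̄)/(σ² + n·σ₀²) = (0.1024·2.64 + 1.7161·9.56)/6.9668 = 16.676252/6.9668 = 2.3937.

2.3937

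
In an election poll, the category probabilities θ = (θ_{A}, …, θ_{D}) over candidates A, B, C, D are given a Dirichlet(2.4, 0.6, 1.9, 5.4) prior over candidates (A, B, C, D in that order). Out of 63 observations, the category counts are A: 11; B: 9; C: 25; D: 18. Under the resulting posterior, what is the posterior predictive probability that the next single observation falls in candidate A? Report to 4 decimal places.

The Dirichlet prior is conjugate to the Multinomial likelihood: each posterior αⱼ = prior αⱼ + observed count nⱼ.
Posterior concentration: (13.4, 9.6, 26.9, 23.4), total = 73.3.
P(next = A | data) = α_{A}/Σα = 0.1828.

0.1828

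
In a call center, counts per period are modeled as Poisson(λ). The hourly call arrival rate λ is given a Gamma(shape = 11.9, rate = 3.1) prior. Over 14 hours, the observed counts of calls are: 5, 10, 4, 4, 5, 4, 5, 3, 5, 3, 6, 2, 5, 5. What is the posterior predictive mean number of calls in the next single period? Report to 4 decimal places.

With a Gamma(shape α, rate β) prior, the Poisson likelihood is conjugate: the posterior is Gamma(α + ΣXᵢ, β + n).
Sum of counts S = 66 over n = 14 hours.
Posterior: Gamma(α+S, β+n) = Gamma(11.9+66, 3.1+14) = Gamma(77.9, 17.1).
The predictive distribution for one future period is NegBinom with mean α/β = 4.5556.

4.5556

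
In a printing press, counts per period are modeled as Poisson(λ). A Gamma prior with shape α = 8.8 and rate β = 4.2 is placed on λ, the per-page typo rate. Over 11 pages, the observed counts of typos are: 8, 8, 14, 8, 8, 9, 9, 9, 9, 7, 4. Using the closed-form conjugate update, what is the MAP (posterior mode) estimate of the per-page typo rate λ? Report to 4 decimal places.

With a Gamma(shape α, rate β) prior, the Poisson likelihood is conjugate: the posterior is Gamma(α + ΣXᵢ, β + n).
Sum of counts S = 93 over n = 11 pages.
Posterior: Gamma(α+S, β+n) = Gamma(8.8+93, 4.2+11) = Gamma(101.8, 15.2).
Mode of Gamma(α,β) for α≥1 is (α−1)/β = 100.8/15.2 = 6.6316.

6.6316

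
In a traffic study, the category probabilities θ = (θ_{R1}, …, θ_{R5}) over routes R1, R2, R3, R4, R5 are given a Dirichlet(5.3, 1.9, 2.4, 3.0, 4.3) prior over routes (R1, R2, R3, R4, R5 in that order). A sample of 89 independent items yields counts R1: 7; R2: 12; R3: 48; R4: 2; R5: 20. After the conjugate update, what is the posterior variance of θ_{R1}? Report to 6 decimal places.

The Dirichlet prior is conjugate to the Multinomial likelihood: each posterior αⱼ = prior αⱼ + observed count nⱼ.
Posterior concentration: (12.3, 13.9, 50.4, 5.0, 24.3), total = 105.9.
Var[θ_j] = α_j(Σα−α_j)/((Σα)²(Σα+1)) = 12.3·93.6/(105.9²·106.9) = 0.000960.

0.000960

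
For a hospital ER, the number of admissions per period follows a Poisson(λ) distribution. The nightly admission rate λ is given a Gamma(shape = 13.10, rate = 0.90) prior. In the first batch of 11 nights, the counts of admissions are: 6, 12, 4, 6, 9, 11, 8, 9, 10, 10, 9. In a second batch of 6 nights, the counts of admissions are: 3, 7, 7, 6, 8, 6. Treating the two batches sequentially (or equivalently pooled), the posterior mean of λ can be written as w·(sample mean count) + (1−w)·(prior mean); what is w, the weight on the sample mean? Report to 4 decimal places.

0.9497

With a Gamma(shape α, rate β) prior, the Poisson likelihood is conjugate: the posterior is Gamma(α + ΣXᵢ, β + n).
Total number of nights: n = 11 + 6 = 17.
Posterior mean = (α₀+S)/(β₀+n) = [n/(β₀+n)]·(S/n) + [β₀/(β₀+n)]·(α₀/β₀), so only n and β₀ enter the weight.
Weight on data w = n/(β₀+n) = 17/(0.90+17) = 17/17.90 = 0.9497.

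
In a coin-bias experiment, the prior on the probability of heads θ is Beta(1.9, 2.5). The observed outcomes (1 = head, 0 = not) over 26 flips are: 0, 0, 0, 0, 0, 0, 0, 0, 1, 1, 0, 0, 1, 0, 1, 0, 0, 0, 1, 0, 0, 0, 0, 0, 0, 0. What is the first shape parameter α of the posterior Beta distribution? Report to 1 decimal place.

6.9

The Beta prior is conjugate to a Binomial/Bernoulli likelihood; the update adds successes to α and failures to β.
Posterior: Beta(α+k, β+n−k) = Beta(1.9+5, 2.5+21) = Beta(6.9, 23.5).
Posterior α = 6.9.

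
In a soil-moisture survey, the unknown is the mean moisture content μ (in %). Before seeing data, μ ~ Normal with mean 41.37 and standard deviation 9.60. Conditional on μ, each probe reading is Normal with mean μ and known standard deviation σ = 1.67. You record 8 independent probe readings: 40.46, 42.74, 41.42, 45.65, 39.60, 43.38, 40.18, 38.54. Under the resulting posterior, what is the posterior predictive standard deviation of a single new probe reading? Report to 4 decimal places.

1.7709

For Normal data with known variance σ², a Normal(μ₀, σ₀²) prior on μ is conjugate. Posterior precision = 1/σ₀² + n/σ²; posterior mean is the precision-weighted average of μ₀ and x̄.
σ₀² = 9.60² = 92.16, σ² = 1.67² = 2.7889; σ² + n·σ₀² = 2.7889 + 8·92.16 = 740.0689.
Posterior precision = 1/σ₀² + n/σ² = 1/92.16 + 8/2.7889 = (σ² + n·σ₀²)/(σ₀²σ²) = 740.0689/(92.16·2.7889); posterior variance σₙ² = σ₀²σ²/(σ² + n·σ₀²) = 92.16·2.7889/740.0689 = 0.347299.
Predictive variance for one new observation = σₙ² + σ² = 92.16·2.7889/740.0689 + 2.7889 = σ²·(σ₀² + 740.0689)/740.0689 = 2.7889·832.2289/740.0689 = 3.136199; SD = √(2.7889·832.2289/740.0689) = 1.7709.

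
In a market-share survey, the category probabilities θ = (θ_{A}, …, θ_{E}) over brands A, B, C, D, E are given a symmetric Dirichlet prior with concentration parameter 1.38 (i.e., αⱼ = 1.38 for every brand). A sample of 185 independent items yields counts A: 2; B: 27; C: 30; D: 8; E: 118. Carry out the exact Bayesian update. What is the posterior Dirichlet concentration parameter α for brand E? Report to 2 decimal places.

The Dirichlet prior is conjugate to the Multinomial likelihood: each posterior αⱼ = prior αⱼ + observed count nⱼ.
Posterior concentration: (3.38, 28.38, 31.38, 9.38, 119.38), total = 191.90.
α_{E} = 1.38 + 118 = 119.38.

119.38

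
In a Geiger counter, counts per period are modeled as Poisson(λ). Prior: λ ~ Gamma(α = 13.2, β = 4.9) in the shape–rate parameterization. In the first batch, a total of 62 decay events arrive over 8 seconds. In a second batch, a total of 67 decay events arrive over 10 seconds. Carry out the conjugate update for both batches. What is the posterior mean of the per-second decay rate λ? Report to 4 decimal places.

6.2096

With a Gamma(shape α, rate β) prior, the Poisson likelihood is conjugate: the posterior is Gamma(α + ΣXᵢ, β + n).
After batch 1: Gamma(α+S, β+n) = Gamma(13.2+62, 4.9+8) = Gamma(75.2, 12.9).
After batch 2: Gamma(α+S, β+n) = Gamma(75.2+67, 12.9+10) = Gamma(142.2, 22.9).
Posterior mean = α/β = 142.2/22.9 = 6.2096.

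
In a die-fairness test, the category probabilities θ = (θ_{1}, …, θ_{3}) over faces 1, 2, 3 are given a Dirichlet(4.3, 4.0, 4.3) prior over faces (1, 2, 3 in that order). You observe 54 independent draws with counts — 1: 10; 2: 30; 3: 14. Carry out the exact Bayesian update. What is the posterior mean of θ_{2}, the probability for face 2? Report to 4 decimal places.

0.5105

The Dirichlet prior is conjugate to the Multinomial likelihood: each posterior αⱼ = prior αⱼ + observed count nⱼ.
Posterior concentration: (14.3, 34.0, 18.3), total = 66.6.
E[θ_{2}|data] = α_{2}/Σα = 34.0/66.6 = 0.5105.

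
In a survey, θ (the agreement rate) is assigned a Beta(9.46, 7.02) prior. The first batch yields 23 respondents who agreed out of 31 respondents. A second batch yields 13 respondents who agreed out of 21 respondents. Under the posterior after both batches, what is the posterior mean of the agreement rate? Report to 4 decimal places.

0.6638

The Beta prior is conjugate to a Binomial/Bernoulli likelihood; the update adds successes to α and failures to β.
After batch 1: Beta(9.46+23, 7.02+8) = Beta(32.46, 15.02).
After batch 2: Beta(32.46+13, 15.02+8) = Beta(45.46, 23.02).
Posterior mean = α/(α+β) = 45.46/68.48 = 0.6638.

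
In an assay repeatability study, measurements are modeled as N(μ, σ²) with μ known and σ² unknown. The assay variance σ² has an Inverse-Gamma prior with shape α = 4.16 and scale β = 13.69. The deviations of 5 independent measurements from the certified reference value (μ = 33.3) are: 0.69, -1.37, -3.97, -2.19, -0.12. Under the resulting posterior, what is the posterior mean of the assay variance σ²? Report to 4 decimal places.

With known mean μ and an Inverse-Gamma(α, β) prior on σ², the Normal likelihood is conjugate: posterior is Inv-Gamma(α + n/2, β + Σ(xᵢ−μ)²/2).
Σ(xᵢ−μ)² = (0.69)² + (-1.37)² + (-3.97)² + (-2.19)² + (-0.12)² = 22.9244.
Posterior: Inv-Gamma(4.16 + 5/2, 13.69 + 22.9244/2) = Inv-Gamma(6.66, 25.15220).
E[σ²|data] = β/(α−1) = 25.15220/5.66 = 4.4439.

4.4439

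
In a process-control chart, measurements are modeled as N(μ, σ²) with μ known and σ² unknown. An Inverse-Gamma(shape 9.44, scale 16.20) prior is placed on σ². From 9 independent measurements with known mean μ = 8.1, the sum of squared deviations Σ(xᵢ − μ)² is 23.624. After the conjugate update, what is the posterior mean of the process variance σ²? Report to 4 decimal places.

With known mean μ and an Inverse-Gamma(α, β) prior on σ², the Normal likelihood is conjugate: posterior is Inv-Gamma(α + n/2, β + Σ(xᵢ−μ)²/2).
Posterior: Inv-Gamma(9.44 + 9/2, 16.20 + 23.624/2) = Inv-Gamma(13.94, 28.0120).
E[σ²|data] = β/(α−1) = 28.0120/12.94 = 2.1648.

2.1648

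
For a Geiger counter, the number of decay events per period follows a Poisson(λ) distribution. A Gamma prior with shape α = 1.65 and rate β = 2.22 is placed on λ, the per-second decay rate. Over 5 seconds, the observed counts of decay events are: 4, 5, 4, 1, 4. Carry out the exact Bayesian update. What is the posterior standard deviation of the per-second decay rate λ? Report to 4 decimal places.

With a Gamma(shape α, rate β) prior, the Poisson likelihood is conjugate: the posterior is Gamma(α + ΣXᵢ, β + n).
Sum of counts S = 18 over n = 5 seconds.
Posterior: Gamma(α+S, β+n) = Gamma(1.65+18, 2.22+5) = Gamma(19.65, 7.22).
SD = √α/β = √19.65/7.22 = 0.6140.

0.6140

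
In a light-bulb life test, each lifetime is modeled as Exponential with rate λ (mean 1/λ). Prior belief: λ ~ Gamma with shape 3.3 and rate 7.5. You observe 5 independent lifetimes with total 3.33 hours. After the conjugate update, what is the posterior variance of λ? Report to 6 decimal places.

With a Gamma(shape α, rate β) prior on the exponential rate λ, the posterior after n observations with total T = Σxᵢ is Gamma(α+n, β+T).
Posterior: Gamma(3.3+5, 7.5+3.33) = Gamma(8.3, 10.83).
Var = α/β² = 0.070765.

0.070765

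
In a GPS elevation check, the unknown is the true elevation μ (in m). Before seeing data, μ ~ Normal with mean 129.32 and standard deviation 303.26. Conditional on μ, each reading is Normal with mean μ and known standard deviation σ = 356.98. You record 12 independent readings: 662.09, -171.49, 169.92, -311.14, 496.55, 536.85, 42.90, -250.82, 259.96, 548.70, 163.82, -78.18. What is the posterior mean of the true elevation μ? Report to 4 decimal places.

167.9673

For Normal data with known variance σ², a Normal(μ₀, σ₀²) prior on μ is conjugate. Posterior precision = 1/σ₀² + n/σ²; posterior mean is the precision-weighted average of μ₀ and x̄.
Σxᵢ = 662.09 + (-171.49) + 169.92 + (-311.14) + 496.55 + 536.85 + 42.90 + (-250.82) + 259.96 + 548.70 + 163.82 + (-78.18) = 2069.16, so n·x̄ = 2069.16.
σ₀² = 303.26² = 91966.6276, σ² = 356.98² = 127434.7204; σ² + n·σ₀² = 127434.7204 + 12·91966.6276 = 1231034.2516.
Posterior mean = (μ₀/σ₀² + n·x̄/σ²)/(1/σ₀² + n/σ²) = (σ²·μ₀ + σ₀²·n·x̄)/(σ² + n·σ₀²) = (127434.7204·129.32 + 91966.6276·2069.16)/1231034.2516 = 206773525.206944/1231034.2516 = 167.9673.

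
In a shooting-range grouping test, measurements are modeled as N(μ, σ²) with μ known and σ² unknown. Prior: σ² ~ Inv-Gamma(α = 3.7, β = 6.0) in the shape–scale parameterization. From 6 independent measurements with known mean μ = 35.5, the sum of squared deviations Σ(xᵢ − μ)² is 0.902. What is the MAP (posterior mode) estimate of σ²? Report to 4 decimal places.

0.8378

With known mean μ and an Inverse-Gamma(α, β) prior on σ², the Normal likelihood is conjugate: posterior is Inv-Gamma(α + n/2, β + Σ(xᵢ−μ)²/2).
Posterior: Inv-Gamma(3.7 + 6/2, 6.0 + 0.902/2) = Inv-Gamma(6.70, 6.4510).
Mode = β/(α+1) = 6.4510/7.70 = 0.8378.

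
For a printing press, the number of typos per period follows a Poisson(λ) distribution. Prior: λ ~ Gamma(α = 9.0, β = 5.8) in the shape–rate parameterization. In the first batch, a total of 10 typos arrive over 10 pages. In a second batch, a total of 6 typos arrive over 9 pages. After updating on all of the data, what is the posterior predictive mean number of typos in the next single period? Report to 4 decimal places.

With a Gamma(shape α, rate β) prior, the Poisson likelihood is conjugate: the posterior is Gamma(α + ΣXᵢ, β + n).
After batch 1: Gamma(α+S, β+n) = Gamma(9.0+10, 5.8+10) = Gamma(19.0, 15.8).
After batch 2: Gamma(α+S, β+n) = Gamma(19.0+6, 15.8+9) = Gamma(25.0, 24.8).
The predictive distribution for one future period is NegBinom with mean α/β = 1.0081.

1.0081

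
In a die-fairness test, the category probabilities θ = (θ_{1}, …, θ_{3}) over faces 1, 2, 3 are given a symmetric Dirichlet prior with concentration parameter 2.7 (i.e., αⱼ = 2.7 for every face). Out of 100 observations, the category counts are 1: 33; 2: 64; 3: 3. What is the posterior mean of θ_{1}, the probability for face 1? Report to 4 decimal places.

The Dirichlet prior is conjugate to the Multinomial likelihood: each posterior αⱼ = prior αⱼ + observed count nⱼ.
Posterior concentration: (35.7, 66.7, 5.7), total = 108.1.
E[θ_{1}|data] = α_{1}/Σα = 35.7/108.1 = 0.3302.

0.3302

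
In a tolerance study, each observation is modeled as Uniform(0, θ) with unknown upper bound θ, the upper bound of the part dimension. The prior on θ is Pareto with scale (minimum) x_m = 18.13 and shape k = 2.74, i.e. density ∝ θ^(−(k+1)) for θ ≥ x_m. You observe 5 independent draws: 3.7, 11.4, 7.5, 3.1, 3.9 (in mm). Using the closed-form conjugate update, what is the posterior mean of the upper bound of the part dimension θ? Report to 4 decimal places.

A Pareto(scale x_m, shape k) prior on the upper bound θ of Uniform(0, θ) is conjugate: posterior is Pareto(max(x_m, max xᵢ), k + n).
Sample maximum = 11.4; prior scale x_m = 18.13 → posterior scale = max = 18.13.
Posterior shape = 2.74 + 5 = 7.74.
E[θ|data] = k·x_m/(k−1) = 7.74·18.13/6.74 = 20.8199.

20.8199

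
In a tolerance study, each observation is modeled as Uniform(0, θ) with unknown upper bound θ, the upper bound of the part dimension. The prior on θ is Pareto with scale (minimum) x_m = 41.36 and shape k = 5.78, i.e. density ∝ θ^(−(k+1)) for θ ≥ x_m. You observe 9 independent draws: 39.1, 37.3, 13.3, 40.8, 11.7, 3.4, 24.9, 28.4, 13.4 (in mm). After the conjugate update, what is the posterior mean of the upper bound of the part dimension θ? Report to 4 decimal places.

A Pareto(scale x_m, shape k) prior on the upper bound θ of Uniform(0, θ) is conjugate: posterior is Pareto(max(x_m, max xᵢ), k + n).
Sample maximum = 40.8; prior scale x_m = 41.36 → posterior scale = max = 41.36.
Posterior shape = 5.78 + 9 = 14.78.
E[θ|data] = k·x_m/(k−1) = 14.78·41.36/13.78 = 44.3615.

44.3615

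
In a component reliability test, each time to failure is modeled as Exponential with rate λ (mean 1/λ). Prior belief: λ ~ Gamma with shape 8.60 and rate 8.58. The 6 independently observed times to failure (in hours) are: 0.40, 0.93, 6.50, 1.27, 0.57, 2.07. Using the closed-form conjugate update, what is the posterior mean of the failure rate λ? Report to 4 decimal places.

With a Gamma(shape α, rate β) prior on the exponential rate λ, the posterior after n observations with total T = Σxᵢ is Gamma(α+n, β+T).
Sum of observations T = 11.74 hours; n = 6.
Posterior: Gamma(8.60+6, 8.58+11.74) = Gamma(14.60, 20.32).
Posterior mean of λ = α/β = 14.60/20.32 = 0.7185.

0.7185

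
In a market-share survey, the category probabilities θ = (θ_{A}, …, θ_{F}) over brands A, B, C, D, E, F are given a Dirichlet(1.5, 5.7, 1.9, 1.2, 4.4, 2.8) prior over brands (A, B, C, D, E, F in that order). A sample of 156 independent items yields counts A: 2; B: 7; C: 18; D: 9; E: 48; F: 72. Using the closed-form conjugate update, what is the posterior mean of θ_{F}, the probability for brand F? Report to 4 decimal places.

The Dirichlet prior is conjugate to the Multinomial likelihood: each posterior αⱼ = prior αⱼ + observed count nⱼ.
Posterior concentration: (3.5, 12.7, 19.9, 10.2, 52.4, 74.8), total = 173.5.
E[θ_{F}|data] = α_{F}/Σα = 74.8/173.5 = 0.4311.

0.4311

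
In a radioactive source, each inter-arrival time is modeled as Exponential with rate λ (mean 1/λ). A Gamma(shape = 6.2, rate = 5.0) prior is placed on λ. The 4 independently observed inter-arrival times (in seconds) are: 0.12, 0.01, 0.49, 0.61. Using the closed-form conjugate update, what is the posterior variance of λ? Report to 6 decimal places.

0.262799

With a Gamma(shape α, rate β) prior on the exponential rate λ, the posterior after n observations with total T = Σxᵢ is Gamma(α+n, β+T).
Sum of observations T = 1.23 seconds; n = 4.
Posterior: Gamma(6.2+4, 5.0+1.23) = Gamma(10.2, 6.23).
Var = α/β² = 0.262799.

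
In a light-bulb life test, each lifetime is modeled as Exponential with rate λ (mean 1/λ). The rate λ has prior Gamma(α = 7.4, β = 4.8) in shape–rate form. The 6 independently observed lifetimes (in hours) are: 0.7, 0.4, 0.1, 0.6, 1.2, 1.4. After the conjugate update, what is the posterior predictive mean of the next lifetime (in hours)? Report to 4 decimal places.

0.7419

With a Gamma(shape α, rate β) prior on the exponential rate λ, the posterior after n observations with total T = Σxᵢ is Gamma(α+n, β+T).
Sum of observations T = 4.4 hours; n = 6.
Posterior: Gamma(7.4+6, 4.8+4.4) = Gamma(13.4, 9.2).
The predictive distribution for the next observation is Lomax; its mean is β/(α−1) = 9.2/12.4 = 0.7419.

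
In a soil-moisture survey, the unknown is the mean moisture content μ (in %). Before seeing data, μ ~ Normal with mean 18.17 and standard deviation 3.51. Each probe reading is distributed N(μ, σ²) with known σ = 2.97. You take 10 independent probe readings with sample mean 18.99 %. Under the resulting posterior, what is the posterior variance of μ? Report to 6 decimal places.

0.823154

For Normal data with known variance σ², a Normal(μ₀, σ₀²) prior on μ is conjugate. Posterior precision = 1/σ₀² + n/σ²; posterior mean is the precision-weighted average of μ₀ and x̄.
σ₀² = 3.51² = 12.3201, σ² = 2.97² = 8.8209; σ² + n·σ₀² = 8.8209 + 10·12.3201 = 132.0219.
Posterior precision = 1/σ₀² + n/σ² = 1/12.3201 + 10/8.8209 = (σ² + n·σ₀²)/(σ₀²σ²) = 132.0219/(12.3201·8.8209); posterior variance σₙ² = σ₀²σ²/(σ² + n·σ₀²) = 12.3201·8.8209/132.0219 = 0.823154.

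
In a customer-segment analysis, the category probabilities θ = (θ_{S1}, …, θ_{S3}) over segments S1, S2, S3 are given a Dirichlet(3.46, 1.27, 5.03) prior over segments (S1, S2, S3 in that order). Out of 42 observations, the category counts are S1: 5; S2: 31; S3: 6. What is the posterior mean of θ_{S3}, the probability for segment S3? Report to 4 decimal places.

0.2131

The Dirichlet prior is conjugate to the Multinomial likelihood: each posterior αⱼ = prior αⱼ + observed count nⱼ.
Posterior concentration: (8.46, 32.27, 11.03), total = 51.76.
E[θ_{S3}|data] = α_{S3}/Σα = 11.03/51.76 = 0.2131.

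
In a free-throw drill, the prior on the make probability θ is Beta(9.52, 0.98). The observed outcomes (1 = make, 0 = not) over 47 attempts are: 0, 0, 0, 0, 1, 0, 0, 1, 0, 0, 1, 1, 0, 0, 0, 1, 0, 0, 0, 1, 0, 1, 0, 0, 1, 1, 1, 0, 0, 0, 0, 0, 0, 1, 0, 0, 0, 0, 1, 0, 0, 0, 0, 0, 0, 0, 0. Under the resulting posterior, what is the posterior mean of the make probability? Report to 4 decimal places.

0.3743

The Beta prior is conjugate to a Binomial/Bernoulli likelihood; the update adds successes to α and failures to β.
Posterior: Beta(α+k, β+n−k) = Beta(9.52+12, 0.98+35) = Beta(21.52, 35.98).
Posterior mean = α/(α+β) = 21.52/57.50 = 0.3743.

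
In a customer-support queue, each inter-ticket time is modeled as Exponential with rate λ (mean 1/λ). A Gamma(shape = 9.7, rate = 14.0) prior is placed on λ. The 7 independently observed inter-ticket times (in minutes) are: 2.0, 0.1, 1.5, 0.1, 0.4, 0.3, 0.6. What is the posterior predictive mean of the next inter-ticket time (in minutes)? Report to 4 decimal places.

With a Gamma(shape α, rate β) prior on the exponential rate λ, the posterior after n observations with total T = Σxᵢ is Gamma(α+n, β+T).
Sum of observations T = 5.0 minutes; n = 7.
Posterior: Gamma(9.7+7, 14.0+5.0) = Gamma(16.7, 19.0).
The predictive distribution for the next observation is Lomax; its mean is β/(α−1) = 19.0/15.7 = 1.2102.

1.2102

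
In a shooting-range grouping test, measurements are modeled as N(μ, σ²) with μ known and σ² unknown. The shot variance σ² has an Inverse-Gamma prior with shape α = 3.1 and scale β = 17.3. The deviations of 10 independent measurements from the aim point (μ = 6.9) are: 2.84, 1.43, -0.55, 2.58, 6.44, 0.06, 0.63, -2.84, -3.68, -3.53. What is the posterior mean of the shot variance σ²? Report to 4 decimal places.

8.9868

With known mean μ and an Inverse-Gamma(α, β) prior on σ², the Normal likelihood is conjugate: posterior is Inv-Gamma(α + n/2, β + Σ(xᵢ−μ)²/2).
Σ(xᵢ−μ)² = (2.84)² + (1.43)² + (-0.55)² + (2.58)² + (6.44)² + (0.06)² + (0.63)² + (-2.84)² + (-3.68)² + (-3.53)² = 93.0124.
Posterior: Inv-Gamma(3.1 + 10/2, 17.3 + 93.0124/2) = Inv-Gamma(8.10, 63.80620).
E[σ²|data] = β/(α−1) = 63.80620/7.10 = 8.9868.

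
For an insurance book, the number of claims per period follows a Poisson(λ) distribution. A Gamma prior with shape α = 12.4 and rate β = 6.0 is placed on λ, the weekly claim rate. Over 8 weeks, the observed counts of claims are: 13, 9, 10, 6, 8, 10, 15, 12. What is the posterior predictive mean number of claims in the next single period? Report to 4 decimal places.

With a Gamma(shape α, rate β) prior, the Poisson likelihood is conjugate: the posterior is Gamma(α + ΣXᵢ, β + n).
Sum of counts S = 83 over n = 8 weeks.
Posterior: Gamma(α+S, β+n) = Gamma(12.4+83, 6.0+8) = Gamma(95.4, 14.0).
The predictive distribution for one future period is NegBinom with mean α/β = 6.8143.

6.8143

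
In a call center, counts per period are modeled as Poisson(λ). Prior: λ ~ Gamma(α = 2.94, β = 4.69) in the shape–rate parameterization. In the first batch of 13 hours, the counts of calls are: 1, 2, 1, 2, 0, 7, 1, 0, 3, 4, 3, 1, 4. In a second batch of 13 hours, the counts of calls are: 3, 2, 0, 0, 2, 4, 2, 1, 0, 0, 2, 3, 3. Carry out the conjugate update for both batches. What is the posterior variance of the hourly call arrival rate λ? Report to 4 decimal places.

0.0573

With a Gamma(shape α, rate β) prior, the Poisson likelihood is conjugate: the posterior is Gamma(α + ΣXᵢ, β + n).
Batch 1: sum of counts S = 29 over n = 13 hours.
After batch 1: Gamma(α+S, β+n) = Gamma(2.94+29, 4.69+13) = Gamma(31.94, 17.69).
Batch 2: sum of counts S = 22 over n = 13 hours.
After batch 2: Gamma(α+S, β+n) = Gamma(31.94+22, 17.69+13) = Gamma(53.94, 30.69).
Var = α/β² = 53.94/30.69² = 0.0573.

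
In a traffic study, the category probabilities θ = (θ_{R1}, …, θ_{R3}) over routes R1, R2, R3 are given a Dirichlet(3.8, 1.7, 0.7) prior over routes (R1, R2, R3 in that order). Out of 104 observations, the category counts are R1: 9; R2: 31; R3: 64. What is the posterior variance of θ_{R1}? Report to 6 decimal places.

0.000923

The Dirichlet prior is conjugate to the Multinomial likelihood: each posterior αⱼ = prior αⱼ + observed count nⱼ.
Posterior concentration: (12.8, 32.7, 64.7), total = 110.2.
Var[θ_j] = α_j(Σα−α_j)/((Σα)²(Σα+1)) = 12.8·97.4/(110.2²·111.2) = 0.000923.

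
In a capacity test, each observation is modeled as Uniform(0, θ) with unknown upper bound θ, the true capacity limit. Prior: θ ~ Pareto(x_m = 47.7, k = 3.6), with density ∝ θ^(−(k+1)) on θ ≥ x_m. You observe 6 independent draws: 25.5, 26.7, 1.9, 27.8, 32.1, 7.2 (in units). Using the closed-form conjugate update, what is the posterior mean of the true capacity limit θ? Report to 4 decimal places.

A Pareto(scale x_m, shape k) prior on the upper bound θ of Uniform(0, θ) is conjugate: posterior is Pareto(max(x_m, max xᵢ), k + n).
Sample maximum = 32.1; prior scale x_m = 47.7 → posterior scale = max = 47.7.
Posterior shape = 3.6 + 6 = 9.6.
E[θ|data] = k·x_m/(k−1) = 9.6·47.7/8.6 = 53.2465.

53.2465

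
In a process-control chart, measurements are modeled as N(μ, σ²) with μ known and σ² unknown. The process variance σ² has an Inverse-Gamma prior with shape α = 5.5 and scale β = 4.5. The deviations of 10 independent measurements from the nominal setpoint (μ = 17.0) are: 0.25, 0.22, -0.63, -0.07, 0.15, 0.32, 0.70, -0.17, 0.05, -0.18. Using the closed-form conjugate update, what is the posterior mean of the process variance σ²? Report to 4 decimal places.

With known mean μ and an Inverse-Gamma(α, β) prior on σ², the Normal likelihood is conjugate: posterior is Inv-Gamma(α + n/2, β + Σ(xᵢ−μ)²/2).
Σ(xᵢ−μ)² = (0.25)² + (0.22)² + (-0.63)² + (-0.07)² + (0.15)² + (0.32)² + (0.70)² + (-0.17)² + (0.05)² + (-0.18)² = 1.1914.
Posterior: Inv-Gamma(5.5 + 10/2, 4.5 + 1.1914/2) = Inv-Gamma(10.50, 5.09570).
E[σ²|data] = β/(α−1) = 5.09570/9.50 = 0.5364.

0.5364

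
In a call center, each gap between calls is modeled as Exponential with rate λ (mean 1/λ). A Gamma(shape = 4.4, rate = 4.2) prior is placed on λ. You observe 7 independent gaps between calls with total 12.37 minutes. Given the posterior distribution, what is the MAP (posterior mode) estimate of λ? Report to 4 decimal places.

0.6276

With a Gamma(shape α, rate β) prior on the exponential rate λ, the posterior after n observations with total T = Σxᵢ is Gamma(α+n, β+T).
Posterior: Gamma(4.4+7, 4.2+12.37) = Gamma(11.4, 16.57).
Mode = (α−1)/β = 0.6276.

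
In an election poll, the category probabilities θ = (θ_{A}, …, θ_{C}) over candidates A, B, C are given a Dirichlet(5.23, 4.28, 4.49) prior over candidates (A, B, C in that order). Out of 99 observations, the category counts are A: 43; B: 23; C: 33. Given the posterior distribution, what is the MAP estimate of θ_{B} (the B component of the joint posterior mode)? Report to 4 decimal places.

0.2389

The Dirichlet prior is conjugate to the Multinomial likelihood: each posterior αⱼ = prior αⱼ + observed count nⱼ.
Posterior concentration: (48.23, 27.28, 37.49), total = 113.00.
Joint mode component: (α_{B}−1)/(Σα−K) = 26.28/110.00 = 0.2389.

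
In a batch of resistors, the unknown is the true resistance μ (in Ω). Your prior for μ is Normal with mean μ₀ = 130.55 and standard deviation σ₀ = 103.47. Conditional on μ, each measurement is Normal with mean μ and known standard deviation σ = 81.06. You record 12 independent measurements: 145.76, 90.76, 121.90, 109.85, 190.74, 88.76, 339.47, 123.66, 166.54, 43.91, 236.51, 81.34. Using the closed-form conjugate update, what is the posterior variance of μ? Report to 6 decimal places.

520.917959

For Normal data with known variance σ², a Normal(μ₀, σ₀²) prior on μ is conjugate. Posterior precision = 1/σ₀² + n/σ²; posterior mean is the precision-weighted average of μ₀ and x̄.
σ₀² = 103.47² = 10706.0409, σ² = 81.06² = 6570.7236; σ² + n·σ₀² = 6570.7236 + 12·10706.0409 = 135043.2144.
Posterior precision = 1/σ₀² + n/σ² = 1/10706.0409 + 12/6570.7236 = (σ² + n·σ₀²)/(σ₀²σ²) = 135043.2144/(10706.0409·6570.7236); posterior variance σₙ² = σ₀²σ²/(σ² + n·σ₀²) = 10706.0409·6570.7236/135043.2144 = 520.917959.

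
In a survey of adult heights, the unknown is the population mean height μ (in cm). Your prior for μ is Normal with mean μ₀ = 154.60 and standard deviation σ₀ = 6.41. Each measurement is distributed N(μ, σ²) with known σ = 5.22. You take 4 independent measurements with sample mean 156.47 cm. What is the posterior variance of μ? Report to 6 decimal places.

5.843321

For Normal data with known variance σ², a Normal(μ₀, σ₀²) prior on μ is conjugate. Posterior precision = 1/σ₀² + n/σ²; posterior mean is the precision-weighted average of μ₀ and x̄.
σ₀² = 6.41² = 41.0881, σ² = 5.22² = 27.2484; σ² + n·σ₀² = 27.2484 + 4·41.0881 = 191.6008.
Posterior precision = 1/σ₀² + n/σ² = 1/41.0881 + 4/27.2484 = (σ² + n·σ₀²)/(σ₀²σ²) = 191.6008/(41.0881·27.2484); posterior variance σₙ² = σ₀²σ²/(σ² + n·σ₀²) = 41.0881·27.2484/191.6008 = 5.843321.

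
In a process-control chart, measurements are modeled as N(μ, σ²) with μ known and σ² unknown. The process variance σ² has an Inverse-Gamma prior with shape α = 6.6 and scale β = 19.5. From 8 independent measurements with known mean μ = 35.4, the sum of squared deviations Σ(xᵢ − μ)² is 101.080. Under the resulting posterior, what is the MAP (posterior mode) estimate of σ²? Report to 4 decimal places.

6.0379

With known mean μ and an Inverse-Gamma(α, β) prior on σ², the Normal likelihood is conjugate: posterior is Inv-Gamma(α + n/2, β + Σ(xᵢ−μ)²/2).
Posterior: Inv-Gamma(6.6 + 8/2, 19.5 + 101.080/2) = Inv-Gamma(10.60, 70.0400).
Mode = β/(α+1) = 70.0400/11.60 = 6.0379.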